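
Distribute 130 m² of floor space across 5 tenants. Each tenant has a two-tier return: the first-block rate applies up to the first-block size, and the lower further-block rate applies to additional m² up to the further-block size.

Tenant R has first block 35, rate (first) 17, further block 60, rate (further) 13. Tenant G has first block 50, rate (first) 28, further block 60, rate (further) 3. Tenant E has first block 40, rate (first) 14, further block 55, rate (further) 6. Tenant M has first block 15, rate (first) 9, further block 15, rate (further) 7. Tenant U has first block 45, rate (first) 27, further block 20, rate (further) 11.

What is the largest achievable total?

Treat each block as its own option and order by rate: Tenant G/T1 28 > Tenant U/T1 27 > Tenant R/T1 17 > Tenant E/T1 14 > Tenant R/T2 13 > Tenant U/T2 11 > Tenant M/T1 9 > Tenant M/T2 7 > Tenant E/T2 6 > Tenant G/T2 3.
Tenant G T1 at 28: fill all 50 — 80 left.
Tenant U/T1 (27): +45 — 35 left.
Fill Tenant R T1 block (35 at 17) — 0 left.
Total = 28×50 + 27×45 + 17×35 = 3210.

3210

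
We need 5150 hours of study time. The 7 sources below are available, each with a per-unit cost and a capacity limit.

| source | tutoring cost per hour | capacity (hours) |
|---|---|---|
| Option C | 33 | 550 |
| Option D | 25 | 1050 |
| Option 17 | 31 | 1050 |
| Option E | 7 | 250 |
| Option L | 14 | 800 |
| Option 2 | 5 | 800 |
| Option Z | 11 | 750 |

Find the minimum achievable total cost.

Cheapest first:
Take 800 from Option 2 at 5 ; need 4350 more.
Option E at 7: take all 250 hours ; 4100 still needed.
Option Z at 11: take all 750 hours ; 3350 still needed.
Take 800 from Option L at 14 ; need 2550 more.
Option D (25): use full 1050 ; 1500 hours to go.
Take 1050 from Option 17 at 31 ; need 450 more.
Option C (33): take the remaining 450 ; done.
Cost = 800×5 + 250×7 + 750×11 + 800×14 + 1050×25 + 1050×31 + 450×33 = 98850.

98850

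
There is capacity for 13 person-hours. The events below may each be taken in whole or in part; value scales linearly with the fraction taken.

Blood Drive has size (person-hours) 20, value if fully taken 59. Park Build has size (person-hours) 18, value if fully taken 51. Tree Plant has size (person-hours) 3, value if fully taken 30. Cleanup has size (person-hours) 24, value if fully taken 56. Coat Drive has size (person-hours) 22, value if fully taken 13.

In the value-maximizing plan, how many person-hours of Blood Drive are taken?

Best value per unit of size first: Tree Plant 30/3≈10, Blood Drive 59/20≈2.95, Park Build 51/18≈2.83, Cleanup 56/24≈2.33, Coat Drive 13/22≈0.591.
Take all of Tree Plant (3 person-hours, value 30) — 10 person-hours left.
10 person-hours left: a 10/20 share of Blood Drive gives 59×10/20 = 29.5.

10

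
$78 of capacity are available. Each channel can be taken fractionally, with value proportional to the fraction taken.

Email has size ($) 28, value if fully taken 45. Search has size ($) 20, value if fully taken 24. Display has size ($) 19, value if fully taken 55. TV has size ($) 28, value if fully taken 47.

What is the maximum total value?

150.6

Sort by value density: Display 55/19≈2.89, TV 47/28≈1.68, Email 45/28≈1.61, Search 24/20≈1.2.
Take all of Display (19 $, value 55) → 59 $ left.
Take all of TV (28 $, value 47) → 31 $ left.
Take all of Email (28 $, value 45) → 3 $ left.
Fill the last 3 $ with part of Search: 3/20 of it earns 3.6.
Total value = 150.6.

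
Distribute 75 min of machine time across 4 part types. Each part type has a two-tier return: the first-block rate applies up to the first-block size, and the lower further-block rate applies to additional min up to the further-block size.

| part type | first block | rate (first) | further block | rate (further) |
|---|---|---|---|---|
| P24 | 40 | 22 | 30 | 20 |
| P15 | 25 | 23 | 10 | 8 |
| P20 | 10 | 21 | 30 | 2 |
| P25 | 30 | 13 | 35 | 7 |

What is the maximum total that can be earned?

1665

Order all 8 blocks by rate: P15/T1 23 > P24/T1 22 > P20/T1 21 > P24/T2 20 > P25/T1 13 > P15/T2 8 > P25/T2 7 > P20/T2 2.
Fill P15 T1 block (25 at 23) — 50 left.
Fill P24 T1 block (40 at 22) — 10 left.
P20/T1 (21): +10 — 0 left.
Total = 23×25 + 22×40 + 21×10 = 1665.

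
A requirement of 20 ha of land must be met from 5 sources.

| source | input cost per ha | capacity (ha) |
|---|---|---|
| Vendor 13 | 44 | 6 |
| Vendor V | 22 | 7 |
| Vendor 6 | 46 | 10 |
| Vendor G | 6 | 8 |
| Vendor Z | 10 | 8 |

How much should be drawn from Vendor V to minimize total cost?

4

Cheapest first:
Vendor G at 6: take all 8 ha ; 12 still needed.
Vendor Z at 10: take all 8 ha ; 4 still needed.
Vendor V (22): take the remaining 4 ; done.
Vendor 13, Vendor 6: unused.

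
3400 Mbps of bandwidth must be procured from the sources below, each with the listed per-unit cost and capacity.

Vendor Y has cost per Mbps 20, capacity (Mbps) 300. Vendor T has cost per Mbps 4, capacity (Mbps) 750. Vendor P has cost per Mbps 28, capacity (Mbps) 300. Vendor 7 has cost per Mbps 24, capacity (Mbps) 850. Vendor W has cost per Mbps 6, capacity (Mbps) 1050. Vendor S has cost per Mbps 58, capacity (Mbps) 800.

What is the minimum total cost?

Use sources in increasing cost order.
Vendor T at 4: take all 750 Mbps — 2650 still needed.
Vendor W at 6: take all 1050 Mbps — 1600 still needed.
Vendor Y at 20: take all 300 Mbps — 1300 still needed.
Vendor 7 (24): use full 850 — 450 Mbps to go.
Vendor P at 28: take all 300 Mbps — 150 still needed.
Vendor S (58): take the remaining 150 — done.
Cost = 750×4 + 1050×6 + 300×20 + 850×24 + 300×28 + 150×58 = 52800.

52800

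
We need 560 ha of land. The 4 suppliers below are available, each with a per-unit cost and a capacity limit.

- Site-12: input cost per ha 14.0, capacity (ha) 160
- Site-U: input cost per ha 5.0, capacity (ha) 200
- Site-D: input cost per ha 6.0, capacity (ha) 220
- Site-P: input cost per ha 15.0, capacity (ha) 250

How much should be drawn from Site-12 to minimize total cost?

Cheapest first:
Site-U (5.0): use full 200 → 360 ha to go.
Site-D at 6.0: take all 220 ha → 140 still needed.
Site-12 (14.0): take the remaining 140 → done.
Site-P: unused.

140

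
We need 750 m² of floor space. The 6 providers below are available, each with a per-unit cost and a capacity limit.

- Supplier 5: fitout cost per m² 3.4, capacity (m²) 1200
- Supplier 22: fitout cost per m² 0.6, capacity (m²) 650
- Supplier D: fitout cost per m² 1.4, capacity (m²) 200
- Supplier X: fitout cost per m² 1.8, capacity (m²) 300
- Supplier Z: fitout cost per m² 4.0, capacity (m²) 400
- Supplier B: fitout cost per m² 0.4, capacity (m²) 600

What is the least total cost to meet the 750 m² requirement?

330

Fill from the cheapest provider first.
Take 600 from Supplier B at 0.4 ; need 150 more.
Take 150 from Supplier 22 at 0.6 to finish.
Supplier D, Supplier X, Supplier 5, Supplier Z: unused.
Cost = 600×0.4 + 150×0.6 = 330.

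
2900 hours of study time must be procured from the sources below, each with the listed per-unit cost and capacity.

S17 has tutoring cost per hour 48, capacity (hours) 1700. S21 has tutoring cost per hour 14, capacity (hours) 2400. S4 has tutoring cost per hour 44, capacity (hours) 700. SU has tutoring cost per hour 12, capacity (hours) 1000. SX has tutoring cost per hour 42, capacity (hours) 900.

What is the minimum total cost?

38600

Fill from the cheapest source first.
SU at 12: take all 1000 hours — 1900 still needed.
S21 at 14: take 1900 of its 2400 — requirement met.
SX, S4, S17: unused.
Cost = 1000×12 + 1900×14 = 38600.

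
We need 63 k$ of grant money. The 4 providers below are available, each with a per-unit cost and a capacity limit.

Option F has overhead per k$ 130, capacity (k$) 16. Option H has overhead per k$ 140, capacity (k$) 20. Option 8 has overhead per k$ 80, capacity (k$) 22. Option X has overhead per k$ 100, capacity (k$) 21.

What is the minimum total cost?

6500

Use providers in increasing cost order.
Option 8 at 80: take all 22 k$ ; 41 still needed.
Take 21 from Option X at 100 ; need 20 more.
Take 16 from Option F at 130 ; need 4 more.
Option H (140): take the remaining 4 ; done.
Cost = 22×80 + 21×100 + 16×130 + 4×140 = 6500.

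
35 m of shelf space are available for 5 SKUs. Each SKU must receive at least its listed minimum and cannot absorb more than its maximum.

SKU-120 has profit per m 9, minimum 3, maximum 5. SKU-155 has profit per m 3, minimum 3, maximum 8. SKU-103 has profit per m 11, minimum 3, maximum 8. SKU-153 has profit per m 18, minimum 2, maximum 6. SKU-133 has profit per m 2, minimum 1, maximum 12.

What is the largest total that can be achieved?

281

Meeting every minimum uses 3+3+3+2+1 = 12 m, leaving 23.
Order the SKUs by profit per m: SKU-153 18 > SKU-103 11 > SKU-120 9 > SKU-155 3 > SKU-133 2.
SKU-153: +4 to 6 (cap) ; 19 left.
SKU-103: +5 to 8 (cap) ; 14 left.
Give SKU-120 2 more to hit its cap of 5 ; 12 left.
Give SKU-155 5 more to hit its cap of 8 ; 7 left.
SKU-133: +7 (room for 11) → 8. Pool exhausted.
Total = 9×5 + 3×8 + 11×8 + 18×6 + 2×8 = 281.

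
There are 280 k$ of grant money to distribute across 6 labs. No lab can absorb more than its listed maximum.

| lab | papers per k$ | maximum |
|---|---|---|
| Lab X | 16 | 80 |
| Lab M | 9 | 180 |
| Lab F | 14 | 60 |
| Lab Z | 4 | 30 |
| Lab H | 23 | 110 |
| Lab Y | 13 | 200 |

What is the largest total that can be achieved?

5040

Highest papers per k$ first: Lab H 23 > Lab X 16 > Lab F 14 > Lab Y 13 > Lab M 9 > Lab Z 4.
Lab H: +110 to 110 (cap) ; 170 left.
Give Lab X 80 to hit its cap of 80 ; 90 left.
Lab F: +60 to 60 (cap) ; 30 left.
Lab Y: +30 (room for 200) → 30. Pool exhausted.
Total = 16×80 + 14×60 + 23×110 + 13×30 = 5040.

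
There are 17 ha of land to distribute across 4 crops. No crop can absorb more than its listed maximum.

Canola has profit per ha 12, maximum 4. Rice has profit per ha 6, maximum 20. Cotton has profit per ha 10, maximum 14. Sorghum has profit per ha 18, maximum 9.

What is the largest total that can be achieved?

Highest profit per ha first: Sorghum 18 > Canola 12 > Cotton 10 > Rice 6.
Give Sorghum 9 to hit its cap of 9 ; 8 left.
Give Canola 4 to hit its cap of 4 ; 4 left.
Cotton: +4 (room for 14) → 4. Pool exhausted.
Total = 12×4 + 10×4 + 18×9 = 250.

250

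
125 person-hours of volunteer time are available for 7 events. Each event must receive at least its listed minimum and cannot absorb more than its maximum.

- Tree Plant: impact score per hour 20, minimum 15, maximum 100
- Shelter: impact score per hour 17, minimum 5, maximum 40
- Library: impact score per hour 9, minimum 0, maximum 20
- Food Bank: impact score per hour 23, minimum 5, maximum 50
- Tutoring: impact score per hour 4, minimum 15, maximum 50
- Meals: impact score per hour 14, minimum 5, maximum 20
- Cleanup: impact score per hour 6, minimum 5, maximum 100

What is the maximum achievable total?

Meeting every minimum uses 15+5+0+5+15+5+5 = 50 person-hours, leaving 75.
Order the events by impact score per hour: Food Bank 23 > Tree Plant 20 > Shelter 17 > Meals 14 > Library 9 > Cleanup 6 > Tutoring 4.
Food Bank takes 45 more to reach its cap of 50 — 30 left.
Only 30 left; Tree Plant takes them to reach 45.
Total = 20×45 + 17×5 + 23×50 + 4×15 + 14×5 + 6×5 = 2295.

2295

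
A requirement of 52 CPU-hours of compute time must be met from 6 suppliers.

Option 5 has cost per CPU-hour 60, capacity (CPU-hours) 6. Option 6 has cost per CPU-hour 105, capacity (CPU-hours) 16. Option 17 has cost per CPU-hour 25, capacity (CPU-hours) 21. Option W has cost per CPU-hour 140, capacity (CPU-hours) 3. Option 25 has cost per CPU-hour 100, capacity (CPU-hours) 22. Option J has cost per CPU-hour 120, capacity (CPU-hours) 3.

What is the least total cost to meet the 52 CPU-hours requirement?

3400

Fill from the cheapest supplier first.
Option 17 at 25: take all 21 CPU-hours → 31 still needed.
Option 5 (60): use full 6 → 25 CPU-hours to go.
Take 22 from Option 25 at 100 → need 3 more.
Option 6 at 105: take 3 of its 16 → requirement met.
Option J, Option W: unused.
Cost = 21×25 + 6×60 + 22×100 + 3×105 = 3400.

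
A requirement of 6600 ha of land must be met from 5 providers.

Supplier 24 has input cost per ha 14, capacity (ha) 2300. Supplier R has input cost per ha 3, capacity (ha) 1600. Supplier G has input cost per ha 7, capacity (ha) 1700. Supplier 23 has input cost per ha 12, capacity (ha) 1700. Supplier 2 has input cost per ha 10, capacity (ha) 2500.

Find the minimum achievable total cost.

51300

Cheapest first:
Supplier R (3): use full 1600 — 5000 ha to go.
Supplier G at 7: take all 1700 ha — 3300 still needed.
Take 2500 from Supplier 2 at 10 — need 800 more.
Supplier 23 (12): take the remaining 800 — done.
Supplier 24: unused.
Cost = 1600×3 + 1700×7 + 2500×10 + 800×12 = 51300.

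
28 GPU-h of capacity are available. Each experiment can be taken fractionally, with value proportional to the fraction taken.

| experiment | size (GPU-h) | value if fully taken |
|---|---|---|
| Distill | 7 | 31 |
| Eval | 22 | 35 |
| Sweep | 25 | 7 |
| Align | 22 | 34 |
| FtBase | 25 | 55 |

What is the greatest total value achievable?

Best value per unit of size first: Distill 31/7≈4.43, FtBase 55/25≈2.2, Eval 35/22≈1.59, Align 34/22≈1.55, Sweep 7/25≈0.28.
Take all of Distill (7 GPU-h, value 31) → 21 GPU-h left.
Only 21 GPU-h remain; take 21/25 of FtBase for value 55×21/25 = 46.2.
Total value = 77.2.

77.2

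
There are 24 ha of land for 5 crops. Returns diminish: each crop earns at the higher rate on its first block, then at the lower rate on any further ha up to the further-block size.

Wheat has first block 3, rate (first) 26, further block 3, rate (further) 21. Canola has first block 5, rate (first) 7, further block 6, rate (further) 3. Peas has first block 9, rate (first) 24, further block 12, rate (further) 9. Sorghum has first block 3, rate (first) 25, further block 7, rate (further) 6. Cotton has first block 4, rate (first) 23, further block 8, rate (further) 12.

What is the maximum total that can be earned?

Order all 10 blocks by rate: Wheat/first 26 > Sorghum/first 25 > Peas/first 24 > Cotton/first 23 > Wheat/second 21 > Cotton/second 12 > Peas/second 9 > Canola/first 7 > Sorghum/second 6 > Canola/second 3.
Wheat first at 26: fill all 3 → 21 left.
Sorghum/first (25): +3 → 18 left.
Peas/first (24): +9 → 9 left.
Cotton first at 23: fill all 4 → 5 left.
Wheat second at 21: fill all 3 → 2 left.
2 remain; put them into Cotton second at 12.
Total = 26×3 + 25×3 + 24×9 + 23×4 + 21×3 + 12×2 = 548.

548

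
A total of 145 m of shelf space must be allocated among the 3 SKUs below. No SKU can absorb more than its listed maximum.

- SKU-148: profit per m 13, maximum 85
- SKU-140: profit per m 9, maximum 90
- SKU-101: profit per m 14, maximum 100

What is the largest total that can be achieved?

1985

Order the SKUs by profit per m: SKU-101 14 > SKU-148 13 > SKU-140 9.
SKU-101 takes 100 to reach its cap of 100 — 45 left.
SKU-148 has room for 85 but only 45 remain, so it gets 45.
Total = 13×45 + 14×100 = 1985.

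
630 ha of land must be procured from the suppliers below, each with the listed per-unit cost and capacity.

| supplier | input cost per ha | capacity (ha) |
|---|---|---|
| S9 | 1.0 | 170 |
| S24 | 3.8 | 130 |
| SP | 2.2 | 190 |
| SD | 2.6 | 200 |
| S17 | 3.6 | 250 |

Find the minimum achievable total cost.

1360

Cheapest first:
S9 at 1.0: take all 170 ha ; 460 still needed.
Take 190 from SP at 2.2 ; need 270 more.
SD at 2.6: take all 200 ha ; 70 still needed.
Take 70 from S17 at 3.6 to finish.
S24: unused.
Cost = 170×1.0 + 190×2.2 + 200×2.6 + 70×3.6 = 1360.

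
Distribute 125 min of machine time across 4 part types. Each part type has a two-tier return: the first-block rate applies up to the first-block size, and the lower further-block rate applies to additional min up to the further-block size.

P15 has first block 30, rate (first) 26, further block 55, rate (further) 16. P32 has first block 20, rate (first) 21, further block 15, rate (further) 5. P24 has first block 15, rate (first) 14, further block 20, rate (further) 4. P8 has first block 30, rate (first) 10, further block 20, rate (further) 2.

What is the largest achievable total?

2340

Order all 8 blocks by rate: P15/T1 26 > P32/T1 21 > P15/T2 16 > P24/T1 14 > P8/T1 10 > P32/T2 5 > P24/T2 4 > P8/T2 2.
P15/T1 (26): +30 ; 95 left.
P32 T1 at 21: fill all 20 ; 75 left.
P15/T2 (16): +55 ; 20 left.
P24 T1 at 14: fill all 15 ; 5 left.
P8/T1: +5 of 30 at 10; pool empty.
Total = 26×30 + 21×20 + 16×55 + 14×15 + 10×5 = 2340.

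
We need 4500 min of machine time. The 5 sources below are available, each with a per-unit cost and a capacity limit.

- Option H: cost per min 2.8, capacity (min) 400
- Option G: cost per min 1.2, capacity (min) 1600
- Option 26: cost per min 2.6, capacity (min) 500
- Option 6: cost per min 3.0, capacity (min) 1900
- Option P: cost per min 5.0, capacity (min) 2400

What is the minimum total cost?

Fill from the cheapest source first.
Option G (1.2): use full 1600 → 2900 min to go.
Option 26 (2.6): use full 500 → 2400 min to go.
Take 400 from Option H at 2.8 → need 2000 more.
Take 1900 from Option 6 at 3.0 → need 100 more.
Take 100 from Option P at 5.0 to finish.
Cost = 1600×1.2 + 500×2.6 + 400×2.8 + 1900×3.0 + 100×5.0 = 10540.

10540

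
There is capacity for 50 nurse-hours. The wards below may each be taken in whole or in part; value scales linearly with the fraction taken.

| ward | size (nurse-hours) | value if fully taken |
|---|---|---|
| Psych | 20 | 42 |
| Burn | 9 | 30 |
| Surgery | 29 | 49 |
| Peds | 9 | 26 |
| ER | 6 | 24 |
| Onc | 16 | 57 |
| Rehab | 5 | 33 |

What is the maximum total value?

Sort by value density: Rehab 33/5≈6.6, ER 24/6≈4, Onc 57/16≈3.56, Burn 30/9≈3.33, Peds 26/9≈2.89, Psych 42/20≈2.1, Surgery 49/29≈1.69.
All 5 nurse-hours of Rehab fit (value 33) ; 45 remain.
All 6 nurse-hours of ER fit (value 24) ; 39 remain.
Take all of Onc (16 nurse-hours, value 57) ; 23 nurse-hours left.
All 9 nurse-hours of Burn fit (value 30) ; 14 remain.
All 9 nurse-hours of Peds fit (value 26) ; 5 remain.
Only 5 nurse-hours remain; take 5/20 of Psych for value 42×5/20 = 10.5.
Total value = 180.5.

180.5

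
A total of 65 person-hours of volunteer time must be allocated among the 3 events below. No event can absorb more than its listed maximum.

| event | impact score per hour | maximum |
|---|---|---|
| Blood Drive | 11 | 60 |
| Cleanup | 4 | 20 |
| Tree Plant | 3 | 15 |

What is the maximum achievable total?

Rank by impact score per hour: Blood Drive 11 > Cleanup 4 > Tree Plant 3.
Blood Drive takes 60 to reach its cap of 60 — 5 left.
Only 5 left; Cleanup takes them to reach 5.
Total = 11×60 + 4×5 = 680.

680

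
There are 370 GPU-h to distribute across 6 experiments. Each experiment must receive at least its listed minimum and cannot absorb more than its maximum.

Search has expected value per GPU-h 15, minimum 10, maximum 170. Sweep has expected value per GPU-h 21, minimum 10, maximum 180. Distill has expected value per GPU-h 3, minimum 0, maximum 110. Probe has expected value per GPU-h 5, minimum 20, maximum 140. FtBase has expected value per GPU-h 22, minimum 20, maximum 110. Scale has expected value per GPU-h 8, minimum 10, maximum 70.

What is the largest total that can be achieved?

Meeting every minimum uses 10+10+0+20+20+10 = 70 GPU-h, leaving 300.
Order the experiments by expected value per GPU-h: FtBase 22 > Sweep 21 > Search 15 > Scale 8 > Probe 5 > Distill 3.
FtBase: +90 to 110 (cap) → 210 left.
Sweep: +170 to 180 (cap) → 40 left.
Only 40 left; Search takes them to reach 50.
Total = 15×50 + 21×180 + 5×20 + 22×110 + 8×10 = 7130.

7130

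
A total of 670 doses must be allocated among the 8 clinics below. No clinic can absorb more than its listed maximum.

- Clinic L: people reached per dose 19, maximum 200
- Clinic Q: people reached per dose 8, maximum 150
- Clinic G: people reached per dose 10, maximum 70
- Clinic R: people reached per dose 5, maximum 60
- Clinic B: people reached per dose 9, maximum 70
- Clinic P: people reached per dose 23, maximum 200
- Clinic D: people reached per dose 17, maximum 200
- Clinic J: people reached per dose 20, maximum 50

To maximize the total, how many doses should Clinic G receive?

Order the clinics by people reached per dose: Clinic P 23 > Clinic J 20 > Clinic L 19 > Clinic D 17 > Clinic G 10 > Clinic B 9 > Clinic Q 8 > Clinic R 5.
Clinic P takes 200 to reach its cap of 200 — 470 left.
Clinic J takes 50 to reach its cap of 50 — 420 left.
Clinic L takes 200 to reach its cap of 200 — 220 left.
Clinic D: +200 to 200 (cap) — 20 left.
Only 20 left; Clinic G takes them to reach 20.

20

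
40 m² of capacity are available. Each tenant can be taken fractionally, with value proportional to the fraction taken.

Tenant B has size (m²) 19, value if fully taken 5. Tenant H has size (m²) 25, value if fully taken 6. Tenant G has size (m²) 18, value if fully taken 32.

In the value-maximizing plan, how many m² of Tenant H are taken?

Rank by value-to-size ratio: Tenant G 32/18≈1.78, Tenant B 5/19≈0.263, Tenant H 6/25≈0.24.
Tenant G: take in full, 18 m² for value 32 → 22 left.
Tenant B: take in full, 19 m² for value 5 → 3 left.
Fill the last 3 m² with part of Tenant H: 3/25 of it earns 0.72.

3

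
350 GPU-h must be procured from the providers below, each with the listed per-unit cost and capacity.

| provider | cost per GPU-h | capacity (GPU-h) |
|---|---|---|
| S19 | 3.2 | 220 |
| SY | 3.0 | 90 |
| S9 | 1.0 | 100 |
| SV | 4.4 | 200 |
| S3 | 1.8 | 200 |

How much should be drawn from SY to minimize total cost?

Use providers in increasing cost order.
S9 (1.0): use full 100 — 250 GPU-h to go.
S3 (1.8): use full 200 — 50 GPU-h to go.
SY at 3.0: take 50 of its 90 — requirement met.
S19, SV: unused.

50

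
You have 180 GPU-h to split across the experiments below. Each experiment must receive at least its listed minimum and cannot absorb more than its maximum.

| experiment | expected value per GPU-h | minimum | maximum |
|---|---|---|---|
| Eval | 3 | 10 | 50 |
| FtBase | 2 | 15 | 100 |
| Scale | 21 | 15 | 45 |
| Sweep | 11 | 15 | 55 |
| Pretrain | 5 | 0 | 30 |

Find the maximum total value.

1835

Meeting every minimum uses 10+15+15+15+0 = 55 GPU-h, leaving 125.
Highest expected value per GPU-h first: Scale 21 > Sweep 11 > Pretrain 5 > Eval 3 > FtBase 2.
Scale takes 30 more to reach its cap of 45 ; 95 left.
Sweep takes 40 more to reach its cap of 55 ; 55 left.
Give Pretrain 30 more to hit its cap of 30 ; 25 left.
Only 25 left; Eval takes them to reach 35.
Total = 3×35 + 2×15 + 21×45 + 11×55 + 5×30 = 1835.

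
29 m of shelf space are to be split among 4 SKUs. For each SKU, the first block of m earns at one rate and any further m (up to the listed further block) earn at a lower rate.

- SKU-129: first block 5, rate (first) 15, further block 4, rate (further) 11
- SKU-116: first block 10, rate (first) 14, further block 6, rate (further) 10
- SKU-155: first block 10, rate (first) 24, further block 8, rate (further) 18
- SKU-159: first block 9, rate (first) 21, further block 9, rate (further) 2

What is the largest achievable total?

Treat each block as its own option and order by rate: SKU-155/first 24 > SKU-159/first 21 > SKU-155/second 18 > SKU-129/first 15 > SKU-116/first 14 > SKU-129/second 11 > SKU-116/second 10 > SKU-159/second 2.
SKU-155 first at 24: fill all 10 → 19 left.
Fill SKU-159 first block (9 at 21) → 10 left.
SKU-155/second (18): +8 → 2 left.
SKU-129/first: +2 of 5 at 15; pool empty.
Total = 24×10 + 21×9 + 18×8 + 15×2 = 603.

603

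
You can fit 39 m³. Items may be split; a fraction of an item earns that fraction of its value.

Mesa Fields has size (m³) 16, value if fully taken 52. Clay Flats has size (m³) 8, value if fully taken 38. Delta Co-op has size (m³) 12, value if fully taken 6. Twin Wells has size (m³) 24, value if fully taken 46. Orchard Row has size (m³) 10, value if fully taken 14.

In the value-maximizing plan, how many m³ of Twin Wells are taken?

Best value per unit of size first: Clay Flats 38/8≈4.75, Mesa Fields 52/16≈3.25, Twin Wells 46/24≈1.92, Orchard Row 14/10≈1.4, Delta Co-op 6/12≈0.5.
Take all of Clay Flats (8 m³, value 38) → 31 m³ left.
All 16 m³ of Mesa Fields fit (value 52) → 15 remain.
Only 15 m³ remain; take 15/24 of Twin Wells for value 46×15/24 = 28.75.

15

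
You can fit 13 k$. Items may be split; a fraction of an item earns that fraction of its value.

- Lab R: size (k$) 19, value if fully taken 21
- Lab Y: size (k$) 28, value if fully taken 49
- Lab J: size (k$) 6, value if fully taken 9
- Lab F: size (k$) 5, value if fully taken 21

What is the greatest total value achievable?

35

Best value per unit of size first: Lab F 21/5≈4.2, Lab Y 49/28≈1.75, Lab J 9/6≈1.5, Lab R 21/19≈1.11.
All 5 k$ of Lab F fit (value 21) → 8 remain.
8 k$ left: a 8/28 share of Lab Y gives 49×8/28 = 14.
Total value = 35.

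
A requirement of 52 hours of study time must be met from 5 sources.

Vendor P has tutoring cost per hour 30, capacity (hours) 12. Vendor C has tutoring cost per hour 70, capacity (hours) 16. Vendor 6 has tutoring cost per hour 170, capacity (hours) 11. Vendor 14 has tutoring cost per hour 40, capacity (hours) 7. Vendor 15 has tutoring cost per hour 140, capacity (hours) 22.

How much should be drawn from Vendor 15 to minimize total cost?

17

Fill from the cheapest source first.
Vendor P at 30: take all 12 hours → 40 still needed.
Vendor 14 at 40: take all 7 hours → 33 still needed.
Vendor C at 70: take all 16 hours → 17 still needed.
Take 17 from Vendor 15 at 140 to finish.
Vendor 6: unused.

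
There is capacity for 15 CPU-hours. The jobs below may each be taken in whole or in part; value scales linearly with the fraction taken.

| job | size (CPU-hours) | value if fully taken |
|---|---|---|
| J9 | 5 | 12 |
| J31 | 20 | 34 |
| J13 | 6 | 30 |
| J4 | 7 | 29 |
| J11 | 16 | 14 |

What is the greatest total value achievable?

63.8

Sort by value density: J13 30/6≈5, J4 29/7≈4.14, J9 12/5≈2.4, J31 34/20≈1.7, J11 14/16≈0.875.
Take all of J13 (6 CPU-hours, value 30) — 9 CPU-hours left.
J4: take in full, 7 CPU-hours for value 29 — 2 left.
2 CPU-hours left: a 2/5 share of J9 gives 12×2/5 = 4.8.
Total value = 63.8.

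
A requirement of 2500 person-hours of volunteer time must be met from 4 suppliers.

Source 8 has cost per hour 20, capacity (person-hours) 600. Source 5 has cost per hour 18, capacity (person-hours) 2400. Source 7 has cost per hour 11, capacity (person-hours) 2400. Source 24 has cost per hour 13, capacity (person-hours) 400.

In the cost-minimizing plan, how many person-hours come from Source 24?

Fill from the cheapest supplier first.
Source 7 (11): use full 2400 ; 100 person-hours to go.
Take 100 from Source 24 at 13 to finish.
Source 5, Source 8: unused.

100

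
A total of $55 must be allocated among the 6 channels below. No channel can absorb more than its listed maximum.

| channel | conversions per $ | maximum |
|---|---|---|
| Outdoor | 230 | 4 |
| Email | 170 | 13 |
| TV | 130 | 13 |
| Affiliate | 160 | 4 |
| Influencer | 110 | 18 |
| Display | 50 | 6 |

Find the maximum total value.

7590

Rank by conversions per $: Outdoor 230 > Email 170 > Affiliate 160 > TV 130 > Influencer 110 > Display 50.
Outdoor: +4 to 4 (cap) → 51 left.
Email: +13 to 13 (cap) → 38 left.
Affiliate takes 4 to reach its cap of 4 → 34 left.
Give TV 13 to hit its cap of 13 → 21 left.
Influencer takes 18 to reach its cap of 18 → 3 left.
Display: +3 (room for 6) → 3. Pool exhausted.
Total = 230×4 + 170×13 + 130×13 + 160×4 + 110×18 + 50×3 = 7590.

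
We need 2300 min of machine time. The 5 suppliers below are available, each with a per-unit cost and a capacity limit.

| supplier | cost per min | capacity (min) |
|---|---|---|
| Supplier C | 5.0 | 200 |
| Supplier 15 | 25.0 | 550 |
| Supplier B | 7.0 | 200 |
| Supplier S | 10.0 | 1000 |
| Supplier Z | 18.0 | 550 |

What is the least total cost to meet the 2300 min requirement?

31050

Cheapest first:
Supplier C (5.0): use full 200 ; 2100 min to go.
Take 200 from Supplier B at 7.0 ; need 1900 more.
Supplier S (10.0): use full 1000 ; 900 min to go.
Supplier Z (18.0): use full 550 ; 350 min to go.
Take 350 from Supplier 15 at 25.0 to finish.
Cost = 200×5.0 + 200×7.0 + 1000×10.0 + 550×18.0 + 350×25.0 = 31050.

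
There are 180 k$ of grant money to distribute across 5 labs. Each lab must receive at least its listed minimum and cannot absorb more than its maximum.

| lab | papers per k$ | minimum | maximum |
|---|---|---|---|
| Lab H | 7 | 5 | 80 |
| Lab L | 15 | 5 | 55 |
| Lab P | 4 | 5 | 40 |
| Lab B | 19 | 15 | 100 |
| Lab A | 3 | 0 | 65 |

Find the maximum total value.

Meeting every minimum uses 5+5+5+15+0 = 30 k$, leaving 150.
Order the labs by papers per k$: Lab B 19 > Lab L 15 > Lab H 7 > Lab P 4 > Lab A 3.
Lab B takes 85 more to reach its cap of 100 ; 65 left.
Lab L: +50 to 55 (cap) ; 15 left.
Lab H: +15 (room for 75) → 20. Pool exhausted.
Total = 7×20 + 15×55 + 4×5 + 19×100 = 2885.

2885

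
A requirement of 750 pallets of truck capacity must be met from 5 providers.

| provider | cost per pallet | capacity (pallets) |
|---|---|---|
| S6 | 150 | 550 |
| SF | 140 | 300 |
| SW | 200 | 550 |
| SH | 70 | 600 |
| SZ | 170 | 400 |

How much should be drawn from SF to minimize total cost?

Fill from the cheapest provider first.
SH at 70: take all 600 pallets — 150 still needed.
Take 150 from SF at 140 to finish.
S6, SZ, SW: unused.

150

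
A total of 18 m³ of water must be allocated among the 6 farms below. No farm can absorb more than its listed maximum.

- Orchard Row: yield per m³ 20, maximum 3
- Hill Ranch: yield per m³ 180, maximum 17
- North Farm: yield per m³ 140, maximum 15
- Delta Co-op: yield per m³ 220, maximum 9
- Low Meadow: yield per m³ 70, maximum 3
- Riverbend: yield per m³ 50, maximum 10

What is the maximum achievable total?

3600

Rank by yield per m³: Delta Co-op 220 > Hill Ranch 180 > North Farm 140 > Low Meadow 70 > Riverbend 50 > Orchard Row 20.
Give Delta Co-op 9 to hit its cap of 9 → 9 left.
Hill Ranch: +9 (room for 17) → 9. Pool exhausted.
Total = 180×9 + 220×9 = 3600.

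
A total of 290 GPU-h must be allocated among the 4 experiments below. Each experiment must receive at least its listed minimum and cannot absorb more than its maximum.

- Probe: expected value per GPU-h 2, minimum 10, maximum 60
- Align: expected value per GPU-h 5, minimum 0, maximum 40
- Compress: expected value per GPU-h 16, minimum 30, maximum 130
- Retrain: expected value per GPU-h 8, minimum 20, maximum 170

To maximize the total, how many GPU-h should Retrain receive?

Meeting every minimum uses 10+0+30+20 = 60 GPU-h, leaving 230.
Order the experiments by expected value per GPU-h: Compress 16 > Retrain 8 > Align 5 > Probe 2.
Give Compress 100 more to hit its cap of 130 ; 130 left.
Only 130 left; Retrain takes them to reach 150.

150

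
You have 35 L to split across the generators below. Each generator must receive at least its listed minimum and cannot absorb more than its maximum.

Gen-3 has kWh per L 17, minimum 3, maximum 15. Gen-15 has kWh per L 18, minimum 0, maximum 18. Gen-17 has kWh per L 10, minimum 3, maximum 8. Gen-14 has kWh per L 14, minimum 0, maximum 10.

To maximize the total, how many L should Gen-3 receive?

14

Meeting every minimum uses 3+0+3+0 = 6 L, leaving 29.
Order the generators by kWh per L: Gen-15 18 > Gen-3 17 > Gen-14 14 > Gen-17 10.
Gen-15 takes 18 more to reach its cap of 18 → 11 left.
Gen-3: +11 (room for 12) → 14. Pool exhausted.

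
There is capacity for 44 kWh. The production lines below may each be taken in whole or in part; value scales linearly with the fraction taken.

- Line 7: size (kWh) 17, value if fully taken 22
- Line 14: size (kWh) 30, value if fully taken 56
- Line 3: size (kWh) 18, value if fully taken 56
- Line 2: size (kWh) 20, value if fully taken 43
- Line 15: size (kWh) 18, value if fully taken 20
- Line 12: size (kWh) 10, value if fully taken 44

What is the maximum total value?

Best value per unit of size first: Line 12 44/10≈4.4, Line 3 56/18≈3.11, Line 2 43/20≈2.15, Line 14 56/30≈1.87, Line 7 22/17≈1.29, Line 15 20/18≈1.11.
All 10 kWh of Line 12 fit (value 44) ; 34 remain.
Take all of Line 3 (18 kWh, value 56) ; 16 kWh left.
Fill the last 16 kWh with part of Line 2: 16/20 of it earns 34.4.
Total value = 134.4.

134.4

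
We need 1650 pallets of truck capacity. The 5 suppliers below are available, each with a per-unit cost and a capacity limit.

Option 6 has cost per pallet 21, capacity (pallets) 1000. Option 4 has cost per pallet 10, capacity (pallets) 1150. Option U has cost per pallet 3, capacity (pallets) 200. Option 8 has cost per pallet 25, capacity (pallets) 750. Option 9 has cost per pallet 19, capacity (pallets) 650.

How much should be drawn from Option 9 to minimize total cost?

Cheapest first:
Option U at 3: take all 200 pallets → 1450 still needed.
Take 1150 from Option 4 at 10 → need 300 more.
Option 9 (19): take the remaining 300 → done.
Option 6, Option 8: unused.

300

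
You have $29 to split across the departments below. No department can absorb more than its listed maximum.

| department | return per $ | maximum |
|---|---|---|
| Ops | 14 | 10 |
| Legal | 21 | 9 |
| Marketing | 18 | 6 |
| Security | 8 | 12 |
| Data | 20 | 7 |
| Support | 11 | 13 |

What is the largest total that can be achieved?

535

Rank by return per $: Legal 21 > Data 20 > Marketing 18 > Ops 14 > Support 11 > Security 8.
Legal takes 9 to reach its cap of 9 ; 20 left.
Data takes 7 to reach its cap of 7 ; 13 left.
Give Marketing 6 to hit its cap of 6 ; 7 left.
Ops: +7 (room for 10) → 7. Pool exhausted.
Total = 14×7 + 21×9 + 18×6 + 20×7 = 535.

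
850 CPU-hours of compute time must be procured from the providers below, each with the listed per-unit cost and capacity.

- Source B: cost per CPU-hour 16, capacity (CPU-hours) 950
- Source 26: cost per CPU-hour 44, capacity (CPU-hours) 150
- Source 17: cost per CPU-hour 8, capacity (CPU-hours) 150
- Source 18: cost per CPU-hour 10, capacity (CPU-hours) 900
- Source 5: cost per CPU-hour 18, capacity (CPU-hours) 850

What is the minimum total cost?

Use providers in increasing cost order.
Source 17 (8): use full 150 → 700 CPU-hours to go.
Source 18 at 10: take 700 of its 900 → requirement met.
Source B, Source 5, Source 26: unused.
Cost = 150×8 + 700×10 = 8200.

8200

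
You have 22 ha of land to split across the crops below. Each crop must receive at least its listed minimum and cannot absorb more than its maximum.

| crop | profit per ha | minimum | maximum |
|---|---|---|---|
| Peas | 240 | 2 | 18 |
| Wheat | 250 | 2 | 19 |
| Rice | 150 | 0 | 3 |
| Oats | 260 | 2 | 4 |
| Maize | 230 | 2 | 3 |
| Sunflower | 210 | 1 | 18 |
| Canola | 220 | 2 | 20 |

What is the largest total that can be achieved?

Meeting every minimum uses 2+2+0+2+2+1+2 = 11 ha, leaving 11.
Order the crops by profit per ha: Oats 260 > Wheat 250 > Peas 240 > Maize 230 > Canola 220 > Sunflower 210 > Rice 150.
Oats: +2 to 4 (cap) — 9 left.
Wheat has room for 17 more but only 9 remain, so it gets 11.
Total = 240×2 + 250×11 + 260×4 + 230×2 + 210×1 + 220×2 = 5380.

5380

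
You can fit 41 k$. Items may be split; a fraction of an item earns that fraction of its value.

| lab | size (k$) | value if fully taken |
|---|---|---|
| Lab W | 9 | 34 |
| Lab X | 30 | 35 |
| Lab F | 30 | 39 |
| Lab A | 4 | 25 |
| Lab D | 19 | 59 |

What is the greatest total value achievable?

Sort by value density: Lab A 25/4≈6.25, Lab W 34/9≈3.78, Lab D 59/19≈3.11, Lab F 39/30≈1.3, Lab X 35/30≈1.17.
All 4 k$ of Lab A fit (value 25) — 37 remain.
Take all of Lab W (9 k$, value 34) — 28 k$ left.
Lab D: take in full, 19 k$ for value 59 — 9 left.
Fill the last 9 k$ with part of Lab F: 9/30 of it earns 11.7.
Total value = 129.7.

129.7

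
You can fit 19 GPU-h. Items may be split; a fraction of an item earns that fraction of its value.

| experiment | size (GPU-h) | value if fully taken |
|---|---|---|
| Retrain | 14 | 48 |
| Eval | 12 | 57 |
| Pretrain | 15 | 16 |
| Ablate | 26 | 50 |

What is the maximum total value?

Rank by value-to-size ratio: Eval 57/12≈4.75, Retrain 48/14≈3.43, Ablate 50/26≈1.92, Pretrain 16/15≈1.07.
All 12 GPU-h of Eval fit (value 57) ; 7 remain.
Fill the last 7 GPU-h with part of Retrain: 7/14 of it earns 24.
Total value = 81.

81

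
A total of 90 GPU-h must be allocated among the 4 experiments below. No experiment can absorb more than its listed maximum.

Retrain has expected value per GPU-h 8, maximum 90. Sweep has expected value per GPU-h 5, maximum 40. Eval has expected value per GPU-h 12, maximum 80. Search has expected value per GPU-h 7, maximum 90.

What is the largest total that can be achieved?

Rank by expected value per GPU-h: Eval 12 > Retrain 8 > Search 7 > Sweep 5.
Eval takes 80 to reach its cap of 80 — 10 left.
Only 10 left; Retrain takes them to reach 10.
Total = 8×10 + 12×80 = 1040.

1040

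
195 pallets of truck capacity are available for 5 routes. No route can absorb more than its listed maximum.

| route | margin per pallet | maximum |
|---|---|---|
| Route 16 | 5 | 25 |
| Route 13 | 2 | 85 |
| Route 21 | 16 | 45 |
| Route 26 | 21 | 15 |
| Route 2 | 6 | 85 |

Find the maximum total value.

1720

Highest margin per pallet first: Route 26 21 > Route 21 16 > Route 2 6 > Route 16 5 > Route 13 2.
Route 26: +15 to 15 (cap) → 180 left.
Route 21 takes 45 to reach its cap of 45 → 135 left.
Route 2: +85 to 85 (cap) → 50 left.
Route 16 takes 25 to reach its cap of 25 → 25 left.
Only 25 left; Route 13 takes them to reach 25.
Total = 5×25 + 2×25 + 16×45 + 21×15 + 6×85 = 1720.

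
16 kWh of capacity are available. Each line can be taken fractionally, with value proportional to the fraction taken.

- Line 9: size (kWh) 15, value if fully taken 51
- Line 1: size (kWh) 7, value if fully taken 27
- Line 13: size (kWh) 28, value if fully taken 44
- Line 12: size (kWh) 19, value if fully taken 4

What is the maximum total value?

57.6

Sort by value density: Line 1 27/7≈3.86, Line 9 51/15≈3.4, Line 13 44/28≈1.57, Line 12 4/19≈0.211.
Take all of Line 1 (7 kWh, value 27) → 9 kWh left.
Only 9 kWh remain; take 9/15 of Line 9 for value 51×9/15 = 30.6.
Total value = 57.6.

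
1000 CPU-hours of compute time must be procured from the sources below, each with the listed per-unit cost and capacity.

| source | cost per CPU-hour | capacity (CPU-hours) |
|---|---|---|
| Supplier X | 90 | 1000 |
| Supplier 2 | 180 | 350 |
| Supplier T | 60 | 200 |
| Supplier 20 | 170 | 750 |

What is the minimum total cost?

Use sources in increasing cost order.
Supplier T at 60: take all 200 CPU-hours — 800 still needed.
Supplier X at 90: take 800 of its 1000 — requirement met.
Supplier 20, Supplier 2: unused.
Cost = 200×60 + 800×90 = 84000.

84000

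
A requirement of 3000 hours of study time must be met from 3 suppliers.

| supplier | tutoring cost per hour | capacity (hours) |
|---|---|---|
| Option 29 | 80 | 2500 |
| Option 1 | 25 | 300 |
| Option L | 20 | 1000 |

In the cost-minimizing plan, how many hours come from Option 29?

Use suppliers in increasing cost order.
Take 1000 from Option L at 20 ; need 2000 more.
Option 1 (25): use full 300 ; 1700 hours to go.
Option 29 (80): take the remaining 1700 ; done.

1700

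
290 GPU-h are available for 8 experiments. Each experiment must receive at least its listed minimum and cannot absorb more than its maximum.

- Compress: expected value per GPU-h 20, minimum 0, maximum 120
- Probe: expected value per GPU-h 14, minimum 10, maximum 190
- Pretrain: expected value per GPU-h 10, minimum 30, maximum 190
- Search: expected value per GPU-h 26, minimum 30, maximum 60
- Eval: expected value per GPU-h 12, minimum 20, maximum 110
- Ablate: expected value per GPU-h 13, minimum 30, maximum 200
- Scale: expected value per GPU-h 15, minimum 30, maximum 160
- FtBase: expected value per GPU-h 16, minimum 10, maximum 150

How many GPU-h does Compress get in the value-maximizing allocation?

100

Meeting every minimum uses 0+10+30+30+20+30+30+10 = 160 GPU-h, leaving 130.
Order the experiments by expected value per GPU-h: Search 26 > Compress 20 > FtBase 16 > Scale 15 > Probe 14 > Ablate 13 > Eval 12 > Pretrain 10.
Give Search 30 more to hit its cap of 60 — 100 left.
Compress: +100 (room for 120) → 100. Pool exhausted.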